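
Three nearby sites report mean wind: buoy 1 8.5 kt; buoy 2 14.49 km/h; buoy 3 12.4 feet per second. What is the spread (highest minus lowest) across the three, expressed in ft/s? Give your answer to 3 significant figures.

buoy 1: 8.5 kt = 14.3464 ft/s.
buoy 2: 14.49 km/h = 13.2054 ft/s.
Spread: 14.3464 − 12.4000 = 1.95 ft/s.

1.95 ft/s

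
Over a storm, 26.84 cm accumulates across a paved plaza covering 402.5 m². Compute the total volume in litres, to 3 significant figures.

108000 litres

Depth: 26.84 cm × 10 = 268.4 mm.
1 mm over 1 m² is 1 L, so volume = 268.4 × 402.5 = 108031 L ≈ 108000 L.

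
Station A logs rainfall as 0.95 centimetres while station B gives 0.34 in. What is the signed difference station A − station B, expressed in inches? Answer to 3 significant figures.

station A: 0.95 cm = 0.374016 in.
Difference: 0.374016 − 0.340000 = 0.0340 in.

0.0340 in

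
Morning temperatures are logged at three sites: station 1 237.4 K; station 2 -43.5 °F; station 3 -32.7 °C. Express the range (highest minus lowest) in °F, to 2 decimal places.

16.64 °F

station 1: 237.4 K = -35.750 °C.
station 2: -43.5 °F = -41.944 °C.
Spread: (-32.700) − (-41.944) = 9.244 °C = 16.64 °F.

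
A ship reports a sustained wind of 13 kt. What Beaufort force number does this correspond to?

Beaufort force 4

13 kt lies in the Beaufort 4 band (moderate breeze, 11–16 kt).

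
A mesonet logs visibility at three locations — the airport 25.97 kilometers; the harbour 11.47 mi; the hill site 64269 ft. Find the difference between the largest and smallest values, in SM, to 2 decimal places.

4.67 SM

the airport: 25.97 km = 16.1370 SM.
the hill site: 64269 ft = 12.1722 SM.
Spread: 16.1370 − 11.4700 = 4.67 SM.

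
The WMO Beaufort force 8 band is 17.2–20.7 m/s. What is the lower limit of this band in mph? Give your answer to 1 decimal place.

38.5 mph

17.2–20.7 m/s × 2.237 = 38.5–46.3 mph.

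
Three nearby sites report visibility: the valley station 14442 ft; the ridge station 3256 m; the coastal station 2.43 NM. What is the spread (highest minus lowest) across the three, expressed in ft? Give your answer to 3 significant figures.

4080 ft

the ridge station: 3256 m = 10682.41 ft.
the coastal station: 2.43 nmi = 14764.96 ft.
Spread: 14764.96 − 10682.41 = 4080 ft.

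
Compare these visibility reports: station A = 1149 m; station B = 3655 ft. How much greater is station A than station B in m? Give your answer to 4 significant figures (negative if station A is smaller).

34.96 m

station B: 3655 ft = 1114.0440 m.
Difference: 1149.0000 − 1114.0440 = 34.96 m.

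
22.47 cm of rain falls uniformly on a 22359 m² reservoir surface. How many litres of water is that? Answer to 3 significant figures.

Depth: 22.47 cm × 10 = 224.7 mm.
1 mm over 1 m² is 1 L, so volume = 224.7 × 22359 = 5024067.3 L ≈ 5020000 L.

5020000 litres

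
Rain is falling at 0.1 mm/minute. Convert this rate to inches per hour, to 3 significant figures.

0.1 mm/minute × 0.0393701 in/mm × 60 minute/hour = 0.236 in/hour.

0.236 in/hour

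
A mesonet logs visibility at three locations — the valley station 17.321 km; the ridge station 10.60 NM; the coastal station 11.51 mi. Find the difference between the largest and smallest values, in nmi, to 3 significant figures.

the valley station: 17.321 km = 9.3526 nmi.
the coastal station: 11.51 SM = 10.0019 nmi.
Spread: 10.6000 − 9.3526 = 1.25 nmi.

1.25 nmi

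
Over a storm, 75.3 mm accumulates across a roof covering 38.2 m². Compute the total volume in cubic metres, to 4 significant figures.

2.876 cubic metres

1 mm over 1 m² is 1 L, so volume = 75.3 × 38.2 = 2876.46 L = 2.876 m³.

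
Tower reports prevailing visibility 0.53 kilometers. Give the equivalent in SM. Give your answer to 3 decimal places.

0.329 SM

1 km = 0.621371 SM, so 0.53 × 0.621371 = 0.329 SM.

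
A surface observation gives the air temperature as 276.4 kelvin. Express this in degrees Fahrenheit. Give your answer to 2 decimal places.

37.85 °F

First to °C: 3.25 °C.
Then to °F: 37.85 °F.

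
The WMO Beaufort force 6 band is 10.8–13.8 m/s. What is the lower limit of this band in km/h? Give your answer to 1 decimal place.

38.9 km/h

10.8–13.8 m/s × 3.6 = 38.9–49.7 km/h.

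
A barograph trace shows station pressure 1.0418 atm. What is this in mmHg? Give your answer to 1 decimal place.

1 atm = 760 mmHg, so 1.0418 × 760 = 791.8 mmHg.

791.8 mmHg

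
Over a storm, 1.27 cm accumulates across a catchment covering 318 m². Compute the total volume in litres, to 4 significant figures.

4039 litres

Depth: 1.27 cm × 10 = 12.7 mm.
1 mm over 1 m² is 1 L, so volume = 12.7 × 318 = 4038.6 L ≈ 4039 L.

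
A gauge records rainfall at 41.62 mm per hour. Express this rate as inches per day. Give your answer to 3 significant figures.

39.3 in/day

41.62 mm/hour × 0.0393701 in/mm × 24 hour/day = 39.3 in/day.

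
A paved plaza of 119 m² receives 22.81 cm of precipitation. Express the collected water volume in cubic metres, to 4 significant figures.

Depth: 22.81 cm × 10 = 228.1 mm.
1 mm over 1 m² is 1 L, so volume = 228.1 × 119 = 27143.9 L = 27.14 m³.

27.14 cubic metres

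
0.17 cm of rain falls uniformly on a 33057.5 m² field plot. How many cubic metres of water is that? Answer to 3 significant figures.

56.2 cubic metres

Depth: 0.17 cm × 10 = 1.7 mm.
1 mm over 1 m² is 1 L, so volume = 1.7 × 33057.5 = 56197.75 L = 56.2 m³.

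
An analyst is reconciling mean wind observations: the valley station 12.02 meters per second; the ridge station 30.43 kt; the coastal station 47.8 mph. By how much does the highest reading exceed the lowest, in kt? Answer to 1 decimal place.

the valley station: 12.02 m/s = 23.365 kt.
the coastal station: 47.8 mph = 41.537 kt.
Spread: 41.537 − 23.365 = 18.2 kt.

18.2 kt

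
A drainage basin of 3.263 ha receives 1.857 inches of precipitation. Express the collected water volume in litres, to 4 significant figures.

Depth: 1.857 in × 25.4 = 47.1678 mm.
Area: 3.263 ha = 32630 m².
1 mm over 1 m² is 1 L, so volume = 47.1678 × 32630 = 1539085.3 L ≈ 1539000 L.

1539000 litres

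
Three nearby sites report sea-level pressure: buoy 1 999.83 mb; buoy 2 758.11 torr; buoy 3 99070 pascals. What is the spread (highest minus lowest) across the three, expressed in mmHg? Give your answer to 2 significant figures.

15 mmHg

buoy 1: 999.83 mb = 749.93 mmHg.
buoy 3: 99070 Pa = 743.09 mmHg.
Spread: 758.11 − 743.09 = 15 mmHg.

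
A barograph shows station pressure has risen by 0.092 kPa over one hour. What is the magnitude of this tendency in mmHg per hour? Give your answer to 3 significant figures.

0.690 mmHg per hour

0.092 kPa / 1 h × 7.50062 mmHg/kPa = 0.690 mmHg/h.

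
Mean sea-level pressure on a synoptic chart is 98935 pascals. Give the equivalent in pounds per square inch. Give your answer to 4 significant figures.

1 Pa = 0.000145038 psi, so 98935 × 0.000145038 = 14.35 psi.

14.35 psi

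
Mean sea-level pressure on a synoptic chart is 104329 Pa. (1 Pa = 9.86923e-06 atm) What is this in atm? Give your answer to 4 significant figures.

1 Pa = 9.86923e-06 atm, so 104329 × 9.86923e-06 = 1.030 atm.

1.030 atm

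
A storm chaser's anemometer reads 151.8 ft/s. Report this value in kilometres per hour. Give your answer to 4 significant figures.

166.6 km/h

1 ft/s = 1.09728 km/h, so 151.8 × 1.09728 = 166.6 km/h.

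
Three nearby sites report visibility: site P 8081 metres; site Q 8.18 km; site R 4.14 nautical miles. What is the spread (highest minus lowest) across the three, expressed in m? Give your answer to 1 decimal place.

site Q: 8.18 km = 8180.000 m.
site R: 4.14 nmi = 7667.280 m.
Spread: 8180.000 − 7667.280 = 512.7 m.

512.7 m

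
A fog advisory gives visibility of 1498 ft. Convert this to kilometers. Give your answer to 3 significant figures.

0.457 km

1 ft = 0.0003048 km, so 1498 × 0.0003048 = 0.457 km.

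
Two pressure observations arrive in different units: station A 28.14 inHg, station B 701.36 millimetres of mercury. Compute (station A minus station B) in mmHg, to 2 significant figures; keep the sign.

station A: 28.14 inHg = 714.76 mmHg.
Difference: 714.76 − 701.36 = 13 mmHg.

13 mmHg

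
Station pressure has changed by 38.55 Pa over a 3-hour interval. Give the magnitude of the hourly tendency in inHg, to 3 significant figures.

38.55 Pa / 3 h × 0.0002953 inHg/Pa = 0.00379 inHg/h.

0.00379 inHg per hour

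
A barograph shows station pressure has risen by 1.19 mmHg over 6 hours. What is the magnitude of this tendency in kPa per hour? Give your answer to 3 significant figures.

0.0264 kPa per hour

1.19 mmHg / 6 h × 0.133322 kPa/mmHg = 0.0264 kPa/h.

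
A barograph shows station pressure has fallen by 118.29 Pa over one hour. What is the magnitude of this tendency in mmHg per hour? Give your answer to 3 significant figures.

118.29 Pa / 1 h × 0.00750062 mmHg/Pa = 0.887 mmHg/h.

0.887 mmHg per hour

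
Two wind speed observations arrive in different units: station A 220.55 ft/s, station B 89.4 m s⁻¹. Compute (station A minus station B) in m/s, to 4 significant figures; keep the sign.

station A: 220.55 ft/s = 67.2236 m/s.
Difference: 67.2236 − 89.4000 = -22.18 m/s.

-22.18 m/s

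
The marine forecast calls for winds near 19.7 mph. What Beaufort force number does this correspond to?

Beaufort force 5

19.7 mph = 8.8 m/s, which is Beaufort 5 (fresh breeze, 8.0–10.7 m/s).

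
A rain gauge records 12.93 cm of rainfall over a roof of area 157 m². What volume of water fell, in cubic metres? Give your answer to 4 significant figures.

20.30 cubic metres

Depth: 12.93 cm × 10 = 129.3 mm.
1 mm over 1 m² is 1 L, so volume = 129.3 × 157 = 20300.1 L = 20.30 m³.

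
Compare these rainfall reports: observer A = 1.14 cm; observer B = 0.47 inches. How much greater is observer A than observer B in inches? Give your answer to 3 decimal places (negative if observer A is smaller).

observer A: 1.14 cm = 0.44882 in.
Difference: 0.44882 − 0.47000 = -0.021 in.

-0.021 in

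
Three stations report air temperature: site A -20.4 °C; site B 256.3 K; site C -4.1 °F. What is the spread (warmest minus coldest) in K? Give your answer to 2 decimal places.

3.55 K

site B: 256.3 K = -16.850 °C.
site C: -4.1 °F = -20.056 °C.
Spread: (-16.850) − (-20.400) = 3.550 °C.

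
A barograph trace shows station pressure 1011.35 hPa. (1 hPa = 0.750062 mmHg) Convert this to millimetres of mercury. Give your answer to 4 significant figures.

1 hPa = 0.750062 mmHg, so 1011.35 × 0.750062 = 758.6 mmHg.

758.6 mmHg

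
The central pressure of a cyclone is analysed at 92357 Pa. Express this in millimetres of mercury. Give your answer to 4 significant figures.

692.7 mmHg

1 Pa = 0.00750062 mmHg, so 92357 × 0.00750062 = 692.7 mmHg.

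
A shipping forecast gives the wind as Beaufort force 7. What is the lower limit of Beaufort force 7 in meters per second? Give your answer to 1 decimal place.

Beaufort 7 (near gale) spans 13.9–17.1 m/s.

13.9 m/s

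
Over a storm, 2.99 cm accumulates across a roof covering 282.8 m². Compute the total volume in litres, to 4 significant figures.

8456 litres

Depth: 2.99 cm × 10 = 29.9 mm.
1 mm over 1 m² is 1 L, so volume = 29.9 × 282.8 = 8455.72 L ≈ 8456 L.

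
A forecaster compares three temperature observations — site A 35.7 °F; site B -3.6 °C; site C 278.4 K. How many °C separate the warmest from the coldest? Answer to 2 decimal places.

8.85 °C

site A: 35.7 °F = 2.056 °C.
site C: 278.4 K = 5.250 °C.
Spread: 5.250 − (-3.600) = 8.850 °C.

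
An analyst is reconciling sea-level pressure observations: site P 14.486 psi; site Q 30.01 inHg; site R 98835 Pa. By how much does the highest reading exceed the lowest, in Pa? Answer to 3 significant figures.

2790 Pa

site P: 14.486 psi = 99877.45 Pa.
site Q: 30.01 inHg = 101625.53 Pa.
Spread: 101625.53 − 98835.00 = 2790 Pa.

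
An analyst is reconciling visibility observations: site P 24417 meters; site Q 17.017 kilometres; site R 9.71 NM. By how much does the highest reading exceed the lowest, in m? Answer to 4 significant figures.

7400 m

site Q: 17.017 km = 17017.00 m.
site R: 9.71 nmi = 17982.92 m.
Spread: 24417.00 − 17017.00 = 7400 m.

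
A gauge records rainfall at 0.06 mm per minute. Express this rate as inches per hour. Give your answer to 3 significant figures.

0.142 in/hour

0.06 mm/minute × 0.0393701 in/mm × 60 minute/hour = 0.142 in/hour.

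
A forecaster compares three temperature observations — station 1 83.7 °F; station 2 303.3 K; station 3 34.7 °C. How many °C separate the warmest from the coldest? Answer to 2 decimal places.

5.98 °C

station 1: 83.7 °F = 28.722 °C.
station 2: 303.3 K = 30.150 °C.
Spread: 34.700 − 28.722 = 5.978 °C.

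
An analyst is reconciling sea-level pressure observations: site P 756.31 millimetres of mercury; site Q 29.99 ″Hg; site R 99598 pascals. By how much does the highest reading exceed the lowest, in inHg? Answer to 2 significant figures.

site P: 756.31 mmHg = 29.7760 inHg.
site R: 99598 Pa = 29.4113 inHg.
Spread: 29.9900 − 29.4113 = 0.58 inHg.

0.58 inHg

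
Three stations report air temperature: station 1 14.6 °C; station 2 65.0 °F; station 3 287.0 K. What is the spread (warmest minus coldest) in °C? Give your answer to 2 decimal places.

4.48 °C

station 2: 65.0 °F = 18.333 °C.
station 3: 287.0 K = 13.850 °C.
Spread: 18.333 − 13.850 = 4.483 °C.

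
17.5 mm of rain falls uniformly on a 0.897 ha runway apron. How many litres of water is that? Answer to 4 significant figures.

157000 litres

Area: 0.897 ha = 8970 m².
1 mm over 1 m² is 1 L, so volume = 17.5 × 8970 = 156975 L ≈ 157000 L.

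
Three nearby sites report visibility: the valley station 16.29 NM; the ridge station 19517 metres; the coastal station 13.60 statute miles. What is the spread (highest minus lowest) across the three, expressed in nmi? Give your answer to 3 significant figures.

the ridge station: 19517 m = 10.5383 nmi.
the coastal station: 13.60 SM = 11.8181 nmi.
Spread: 16.2900 − 10.5383 = 5.75 nmi.

5.75 nmi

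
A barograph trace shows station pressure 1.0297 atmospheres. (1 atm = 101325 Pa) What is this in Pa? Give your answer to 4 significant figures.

1 atm = 101325 Pa, so 1.0297 × 101325 = 104300 Pa.

104300 Pa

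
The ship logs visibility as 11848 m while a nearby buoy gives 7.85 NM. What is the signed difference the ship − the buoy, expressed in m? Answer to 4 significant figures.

-2690 m

the buoy: 7.85 nmi = 14538.20 m.
Difference: 11848.00 − 14538.20 = -2690 m.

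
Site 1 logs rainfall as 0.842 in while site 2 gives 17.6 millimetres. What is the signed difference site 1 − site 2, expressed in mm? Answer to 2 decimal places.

3.79 mm

site 1: 0.842 in = 21.3868 mm.
Difference: 21.3868 − 17.6000 = 3.79 mm.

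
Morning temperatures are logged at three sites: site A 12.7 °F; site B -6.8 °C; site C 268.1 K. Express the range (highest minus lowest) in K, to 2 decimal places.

site A: 12.7 °F = -10.722 °C.
site C: 268.1 K = -5.050 °C.
Spread: (-5.050) − (-10.722) = 5.672 °C.

5.67 K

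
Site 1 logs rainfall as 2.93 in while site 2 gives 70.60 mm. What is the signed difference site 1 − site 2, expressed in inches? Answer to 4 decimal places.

0.1505 in

site 2: 70.60 mm = 2.779528 in.
Difference: 2.930000 − 2.779528 = 0.1505 in.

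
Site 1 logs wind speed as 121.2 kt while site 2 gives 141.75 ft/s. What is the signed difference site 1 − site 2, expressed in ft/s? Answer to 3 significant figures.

site 1: 121.2 kt = 204.563 ft/s.
Difference: 204.563 − 141.750 = 62.8 ft/s.

62.8 ft/s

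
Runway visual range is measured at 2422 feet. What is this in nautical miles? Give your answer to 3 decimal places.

1 ft = 0.000164579 nmi, so 2422 × 0.000164579 = 0.399 nmi.

0.399 nmi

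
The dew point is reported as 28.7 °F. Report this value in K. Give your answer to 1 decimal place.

First to °C: -1.83 °C.
Then to K: 271.3 K.

271.3 K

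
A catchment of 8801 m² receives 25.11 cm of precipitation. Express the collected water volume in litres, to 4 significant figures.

Depth: 25.11 cm × 10 = 251.1 mm.
1 mm over 1 m² is 1 L, so volume = 251.1 × 8801 = 2209931.1 L ≈ 2210000 L.

2210000 litres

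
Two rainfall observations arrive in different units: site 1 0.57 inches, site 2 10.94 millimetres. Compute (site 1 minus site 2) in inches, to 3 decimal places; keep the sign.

site 2: 10.94 mm = 0.43071 in.
Difference: 0.57000 − 0.43071 = 0.139 in.

0.139 in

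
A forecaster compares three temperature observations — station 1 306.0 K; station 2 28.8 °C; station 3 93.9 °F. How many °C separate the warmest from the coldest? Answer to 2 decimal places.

station 1: 306.0 K = 32.850 °C.
station 3: 93.9 °F = 34.389 °C.
Spread: 34.389 − 28.800 = 5.589 °C.

5.59 °C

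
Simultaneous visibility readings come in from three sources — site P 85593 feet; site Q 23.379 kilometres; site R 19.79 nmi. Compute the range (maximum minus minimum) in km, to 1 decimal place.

site P: 85593 ft = 26.089 km.
site R: 19.79 nmi = 36.651 km.
Spread: 36.651 − 23.379 = 13.3 km.

13.3 km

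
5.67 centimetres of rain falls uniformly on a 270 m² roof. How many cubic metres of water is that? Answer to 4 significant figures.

Depth: 5.67 cm × 10 = 56.7 mm.
1 mm over 1 m² is 1 L, so volume = 56.7 × 270 = 15309 L = 15.31 m³.

15.31 cubic metres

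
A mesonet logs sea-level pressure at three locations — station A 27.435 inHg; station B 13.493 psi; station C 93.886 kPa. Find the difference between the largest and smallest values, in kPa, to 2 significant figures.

station A: 27.435 inHg = 92.9056 kPa.
station B: 13.493 psi = 93.0310 kPa.
Spread: 93.8860 − 92.9056 = 0.98 kPa.

0.98 kPa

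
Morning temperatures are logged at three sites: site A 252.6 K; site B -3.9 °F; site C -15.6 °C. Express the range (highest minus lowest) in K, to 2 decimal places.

site A: 252.6 K = -20.550 °C.
site B: -3.9 °F = -19.944 °C.
Spread: (-15.600) − (-20.550) = 4.950 °C.

4.95 K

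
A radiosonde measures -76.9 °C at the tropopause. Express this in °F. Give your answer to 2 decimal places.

°F = °C × 9/5 + 32 = -76.9 × 1.8 + 32 = -106.42 °F.

-106.42 °F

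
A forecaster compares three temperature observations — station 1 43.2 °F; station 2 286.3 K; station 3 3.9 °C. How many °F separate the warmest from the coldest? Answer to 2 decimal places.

station 1: 43.2 °F = 6.222 °C.
station 2: 286.3 K = 13.150 °C.
Spread: 13.150 − 3.900 = 9.250 °C = 16.65 °F.

16.65 °F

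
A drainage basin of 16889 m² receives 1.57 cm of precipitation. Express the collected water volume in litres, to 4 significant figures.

Depth: 1.57 cm × 10 = 15.7 mm.
1 mm over 1 m² is 1 L, so volume = 15.7 × 16889 = 265157.3 L ≈ 265200 L.

265200 litres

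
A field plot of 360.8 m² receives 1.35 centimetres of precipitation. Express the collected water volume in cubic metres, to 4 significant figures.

Depth: 1.35 cm × 10 = 13.5 mm.
1 mm over 1 m² is 1 L, so volume = 13.5 × 360.8 = 4870.8 L = 4.871 m³.

4.871 cubic metres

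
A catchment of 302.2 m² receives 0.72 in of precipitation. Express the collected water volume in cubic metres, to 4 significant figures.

Depth: 0.72 in × 25.4 = 18.288 mm.
1 mm over 1 m² is 1 L, so volume = 18.288 × 302.2 = 5526.6336 L = 5.527 m³.

5.527 cubic metres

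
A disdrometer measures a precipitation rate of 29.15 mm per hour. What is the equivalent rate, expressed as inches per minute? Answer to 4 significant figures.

0.01913 in/minute

29.15 mm/hour × 0.0393701 in/mm × 0.0166667 hour/minute = 0.01913 in/minute.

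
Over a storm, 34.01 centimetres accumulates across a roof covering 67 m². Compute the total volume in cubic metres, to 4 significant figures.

22.79 cubic metres

Depth: 34.01 cm × 10 = 340.1 mm.
1 mm over 1 m² is 1 L, so volume = 340.1 × 67 = 22786.7 L = 22.79 m³.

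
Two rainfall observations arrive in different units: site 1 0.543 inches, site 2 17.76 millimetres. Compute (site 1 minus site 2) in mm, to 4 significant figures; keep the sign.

-3.968 mm

site 1: 0.543 in = 13.79220 mm.
Difference: 13.79220 − 17.76000 = -3.968 mm.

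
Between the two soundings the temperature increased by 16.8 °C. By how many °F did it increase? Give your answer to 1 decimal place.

30.2 °F

A change of 1 °C equals a change of 1.8 °F: Δ°F = 16.8 × 1.8 = 30.2 °F.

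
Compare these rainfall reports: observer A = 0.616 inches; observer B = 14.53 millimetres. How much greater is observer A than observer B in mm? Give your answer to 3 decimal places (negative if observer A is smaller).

observer A: 0.616 in = 15.64640 mm.
Difference: 15.64640 − 14.53000 = 1.116 mm.

1.116 mm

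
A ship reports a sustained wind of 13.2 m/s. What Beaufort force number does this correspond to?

Beaufort force 6

13.2 m/s lies in the Beaufort 6 band (strong breeze, 10.8–13.8 m/s).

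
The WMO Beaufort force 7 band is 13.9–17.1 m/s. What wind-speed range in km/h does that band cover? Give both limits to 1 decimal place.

13.9–17.1 m/s × 3.6 = 50.0–61.6 km/h.

50.0 to 61.6 km/h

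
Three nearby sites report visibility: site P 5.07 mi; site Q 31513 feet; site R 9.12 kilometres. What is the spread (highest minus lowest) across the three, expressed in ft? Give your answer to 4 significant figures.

4743 ft

site P: 5.07 SM = 26769.60 ft.
site R: 9.12 km = 29921.26 ft.
Spread: 31513.00 − 26769.60 = 4743 ft.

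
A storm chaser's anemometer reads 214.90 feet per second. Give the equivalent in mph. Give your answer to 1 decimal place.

146.5 mph

1 ft/s = 0.681818 mph, so 214.90 × 0.681818 = 146.5 mph.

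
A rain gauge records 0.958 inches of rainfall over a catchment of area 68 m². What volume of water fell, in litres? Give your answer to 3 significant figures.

1650 litres

Depth: 0.958 in × 25.4 = 24.3332 mm.
1 mm over 1 m² is 1 L, so volume = 24.3332 × 68 = 1654.6576 L ≈ 1650 L.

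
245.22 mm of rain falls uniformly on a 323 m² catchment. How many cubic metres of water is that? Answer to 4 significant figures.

1 mm over 1 m² is 1 L, so volume = 245.22 × 323 = 79206.06 L = 79.21 m³.

79.21 cubic metres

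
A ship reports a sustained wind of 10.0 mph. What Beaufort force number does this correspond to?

Beaufort force 3

10.0 mph = 4.5 m/s, which is Beaufort 3 (gentle breeze, 3.4–5.4 m/s).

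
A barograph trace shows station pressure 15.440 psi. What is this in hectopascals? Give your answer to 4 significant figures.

1 psi = 68.9476 hPa, so 15.440 × 68.9476 = 1065 hPa.

1065 hPa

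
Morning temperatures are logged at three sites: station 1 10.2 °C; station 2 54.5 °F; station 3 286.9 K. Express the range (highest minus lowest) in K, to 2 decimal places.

station 2: 54.5 °F = 12.500 °C.
station 3: 286.9 K = 13.750 °C.
Spread: 13.750 − 10.200 = 3.550 °C.

3.55 K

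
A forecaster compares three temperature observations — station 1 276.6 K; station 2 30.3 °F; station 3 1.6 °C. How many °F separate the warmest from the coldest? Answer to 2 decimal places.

station 1: 276.6 K = 3.450 °C.
station 2: 30.3 °F = -0.944 °C.
Spread: 3.450 − (-0.944) = 4.394 °C = 7.91 °F.

7.91 °F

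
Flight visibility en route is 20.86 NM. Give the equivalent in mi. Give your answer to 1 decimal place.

1 nmi = 1.15078 SM, so 20.86 × 1.15078 = 24.0 SM.

24.0 SM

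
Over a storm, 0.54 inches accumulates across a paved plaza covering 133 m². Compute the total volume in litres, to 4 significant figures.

1824 litres

Depth: 0.54 in × 25.4 = 13.716 mm.
1 mm over 1 m² is 1 L, so volume = 13.716 × 133 = 1824.228 L ≈ 1824 L.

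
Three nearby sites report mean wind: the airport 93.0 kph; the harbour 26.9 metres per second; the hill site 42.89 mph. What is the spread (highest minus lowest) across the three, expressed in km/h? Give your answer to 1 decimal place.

27.8 km/h

the harbour: 26.9 m/s = 96.840 km/h.
the hill site: 42.89 mph = 69.025 km/h.
Spread: 96.840 − 69.025 = 27.8 km/h.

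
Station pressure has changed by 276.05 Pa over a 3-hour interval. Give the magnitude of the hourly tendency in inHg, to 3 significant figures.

276.05 Pa / 3 h × 0.0002953 inHg/Pa = 0.0272 inHg/h.

0.0272 inHg per hour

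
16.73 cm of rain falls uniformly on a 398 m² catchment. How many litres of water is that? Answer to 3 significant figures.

66600 litres

Depth: 16.73 cm × 10 = 167.3 mm.
1 mm over 1 m² is 1 L, so volume = 167.3 × 398 = 66585.4 L ≈ 66600 L.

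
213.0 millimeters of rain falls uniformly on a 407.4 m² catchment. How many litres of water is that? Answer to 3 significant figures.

1 mm over 1 m² is 1 L, so volume = 213 × 407.4 = 86776.2 L ≈ 86800 L.

86800 litres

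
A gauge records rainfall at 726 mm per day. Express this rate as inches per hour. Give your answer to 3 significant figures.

726 mm/day × 0.0393701 in/mm × 0.0416667 day/hour = 1.19 in/hour.

1.19 in/hour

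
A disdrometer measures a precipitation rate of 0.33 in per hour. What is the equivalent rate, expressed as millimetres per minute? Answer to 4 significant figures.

0.33 in/hour × 25.4 mm/in × 0.0166667 hour/minute = 0.1397 mm/minute.

0.1397 mm/minute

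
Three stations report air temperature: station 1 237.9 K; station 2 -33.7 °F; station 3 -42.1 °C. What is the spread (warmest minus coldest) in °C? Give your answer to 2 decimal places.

station 1: 237.9 K = -35.250 °C.
station 2: -33.7 °F = -36.500 °C.
Spread: (-35.250) − (-42.100) = 6.850 °C.

6.85 °C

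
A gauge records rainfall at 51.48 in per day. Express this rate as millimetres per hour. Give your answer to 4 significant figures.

51.48 in/day × 25.4 mm/in × 0.0416667 day/hour = 54.48 mm/hour.

54.48 mm/hour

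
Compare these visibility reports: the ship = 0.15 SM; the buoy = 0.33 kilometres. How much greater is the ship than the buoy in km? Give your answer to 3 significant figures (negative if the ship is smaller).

-0.0886 km

the ship: 0.15 SM = 0.241402 km.
Difference: 0.241402 − 0.330000 = -0.0886 km.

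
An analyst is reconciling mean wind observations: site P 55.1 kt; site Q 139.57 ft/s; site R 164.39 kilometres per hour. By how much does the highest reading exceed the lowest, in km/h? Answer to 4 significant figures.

site P: 55.1 kt = 102.0452 km/h.
site Q: 139.57 ft/s = 153.1474 km/h.
Spread: 164.3900 − 102.0452 = 62.34 km/h.

62.34 km/h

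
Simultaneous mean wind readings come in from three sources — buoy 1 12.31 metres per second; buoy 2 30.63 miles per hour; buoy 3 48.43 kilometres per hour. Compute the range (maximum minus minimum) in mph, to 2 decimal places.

3.09 mph

buoy 1: 12.31 m/s = 27.5367 mph.
buoy 3: 48.43 km/h = 30.0930 mph.
Spread: 30.6300 − 27.5367 = 3.09 mph.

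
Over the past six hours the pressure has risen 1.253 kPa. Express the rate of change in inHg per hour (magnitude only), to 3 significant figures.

0.0617 inHg per hour

1.253 kPa / 6 h × 0.2953 inHg/kPa = 0.0617 inHg/h.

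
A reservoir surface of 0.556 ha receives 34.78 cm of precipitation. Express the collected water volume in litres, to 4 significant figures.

Depth: 34.78 cm × 10 = 347.8 mm.
Area: 0.556 ha = 5560 m².
1 mm over 1 m² is 1 L, so volume = 347.8 × 5560 = 1933768 L ≈ 1934000 L.

1934000 litres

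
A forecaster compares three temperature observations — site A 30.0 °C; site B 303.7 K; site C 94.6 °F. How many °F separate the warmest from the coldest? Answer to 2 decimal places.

8.60 °F

site B: 303.7 K = 30.550 °C.
site C: 94.6 °F = 34.778 °C.
Spread: 34.778 − 30.000 = 4.778 °C = 8.60 °F.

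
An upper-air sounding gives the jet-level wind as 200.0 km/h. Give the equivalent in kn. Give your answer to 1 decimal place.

1 km/h = 0.539957 kt, so 200.0 × 0.539957 = 108.0 kt.

108.0 kt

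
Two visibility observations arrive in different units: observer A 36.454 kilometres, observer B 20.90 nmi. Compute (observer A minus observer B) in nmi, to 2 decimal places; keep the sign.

-1.22 nmi

observer A: 36.454 km = 19.6836 nmi.
Difference: 19.6836 − 20.9000 = -1.22 nmi.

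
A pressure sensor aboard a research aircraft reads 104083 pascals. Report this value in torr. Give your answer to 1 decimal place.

780.7 mmHg

1 Pa = 0.00750062 mmHg, so 104083 × 0.00750062 = 780.7 mmHg.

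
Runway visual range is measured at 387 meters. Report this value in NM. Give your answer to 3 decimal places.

0.209 nmi

1 m = 0.000539957 nmi, so 387 × 0.000539957 = 0.209 nmi.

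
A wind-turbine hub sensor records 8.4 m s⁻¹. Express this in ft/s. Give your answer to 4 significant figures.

1 m/s = 3.28084 ft/s, so 8.4 × 3.28084 = 27.56 ft/s.

27.56 ft/s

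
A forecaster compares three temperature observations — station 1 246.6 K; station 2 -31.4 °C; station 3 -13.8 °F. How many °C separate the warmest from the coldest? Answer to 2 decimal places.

station 1: 246.6 K = -26.550 °C.
station 3: -13.8 °F = -25.444 °C.
Spread: (-25.444) − (-31.400) = 5.956 °C.

5.96 °C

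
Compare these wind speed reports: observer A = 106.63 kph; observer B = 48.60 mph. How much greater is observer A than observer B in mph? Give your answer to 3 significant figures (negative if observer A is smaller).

17.7 mph

observer A: 106.63 km/h = 66.257 mph.
Difference: 66.257 − 48.600 = 17.7 mph.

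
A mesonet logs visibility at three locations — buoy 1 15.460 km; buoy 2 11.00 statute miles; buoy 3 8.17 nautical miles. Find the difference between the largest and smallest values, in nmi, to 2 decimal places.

buoy 1: 15.460 km = 8.3477 nmi.
buoy 2: 11.00 SM = 9.5587 nmi.
Spread: 9.5587 − 8.1700 = 1.39 nmi.

1.39 nmi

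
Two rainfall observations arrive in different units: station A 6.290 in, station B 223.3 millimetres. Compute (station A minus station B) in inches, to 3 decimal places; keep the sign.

station B: 223.3 mm = 8.79134 in.
Difference: 6.29000 − 8.79134 = -2.501 in.

-2.501 in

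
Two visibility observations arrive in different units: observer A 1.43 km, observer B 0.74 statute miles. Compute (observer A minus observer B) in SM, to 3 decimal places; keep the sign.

observer A: 1.43 km = 0.88856 SM.
Difference: 0.88856 − 0.74000 = 0.149 SM.

0.149 SM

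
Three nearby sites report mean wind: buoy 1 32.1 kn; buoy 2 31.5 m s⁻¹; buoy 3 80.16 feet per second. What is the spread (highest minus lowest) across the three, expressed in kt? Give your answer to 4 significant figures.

29.13 kt

buoy 2: 31.5 m/s = 61.2311 kt.
buoy 3: 80.16 ft/s = 47.4935 kt.
Spread: 61.2311 − 32.1000 = 29.13 kt.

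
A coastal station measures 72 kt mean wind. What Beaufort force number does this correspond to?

72 kt lies in the Beaufort 12 band (hurricane force, ≥64 kt).

Beaufort force 12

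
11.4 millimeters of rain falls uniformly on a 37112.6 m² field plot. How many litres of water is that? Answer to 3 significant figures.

1 mm over 1 m² is 1 L, so volume = 11.4 × 37112.6 = 423083.64 L ≈ 423000 L.

423000 litres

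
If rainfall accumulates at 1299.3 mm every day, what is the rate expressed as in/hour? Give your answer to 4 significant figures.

1299.3 mm/day × 0.0393701 in/mm × 0.0416667 day/hour = 2.131 in/hour.

2.131 in/hour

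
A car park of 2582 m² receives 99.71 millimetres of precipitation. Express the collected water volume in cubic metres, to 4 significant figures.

1 mm over 1 m² is 1 L, so volume = 99.71 × 2582 = 257451.22 L = 257.5 m³.

257.5 cubic metres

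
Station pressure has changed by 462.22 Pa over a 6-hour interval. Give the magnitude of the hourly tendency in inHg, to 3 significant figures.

0.0227 inHg per hour

462.22 Pa / 6 h × 0.0002953 inHg/Pa = 0.0227 inHg/h.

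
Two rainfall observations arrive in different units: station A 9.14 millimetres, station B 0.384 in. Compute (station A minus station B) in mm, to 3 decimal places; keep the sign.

-0.614 mm

station B: 0.384 in = 9.75360 mm.
Difference: 9.14000 − 9.75360 = -0.614 mm.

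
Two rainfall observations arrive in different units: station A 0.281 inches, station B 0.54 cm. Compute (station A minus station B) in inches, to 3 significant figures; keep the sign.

station B: 0.54 cm = 0.212598 in.
Difference: 0.281000 − 0.212598 = 0.0684 in.

0.0684 in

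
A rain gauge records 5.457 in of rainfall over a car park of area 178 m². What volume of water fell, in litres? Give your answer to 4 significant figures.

Depth: 5.457 in × 25.4 = 138.6078 mm.
1 mm over 1 m² is 1 L, so volume = 138.6078 × 178 = 24672.188 L ≈ 24670 L.

24670 litres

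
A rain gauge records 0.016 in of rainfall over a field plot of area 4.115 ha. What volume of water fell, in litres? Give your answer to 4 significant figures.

Depth: 0.016 in × 25.4 = 0.4064 mm.
Area: 4.115 ha = 41150 m².
1 mm over 1 m² is 1 L, so volume = 0.4064 × 41150 = 16723.36 L ≈ 16720 L.

16720 litres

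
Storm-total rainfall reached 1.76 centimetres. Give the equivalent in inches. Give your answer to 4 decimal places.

0.6929 in

1 cm = 0.393701 in, so 1.76 × 0.393701 = 0.6929 in.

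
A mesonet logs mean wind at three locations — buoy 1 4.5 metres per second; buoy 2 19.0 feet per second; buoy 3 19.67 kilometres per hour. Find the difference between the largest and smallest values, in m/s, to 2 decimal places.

1.29 m/s

buoy 2: 19.0 ft/s = 5.7912 m/s.
buoy 3: 19.67 km/h = 5.4639 m/s.
Spread: 5.7912 − 4.5000 = 1.29 m/s.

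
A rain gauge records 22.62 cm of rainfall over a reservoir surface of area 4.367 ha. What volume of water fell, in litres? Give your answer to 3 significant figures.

9880000 litres

Depth: 22.62 cm × 10 = 226.2 mm.
Area: 4.367 ha = 43670 m².
1 mm over 1 m² is 1 L, so volume = 226.2 × 43670 = 9878154 L ≈ 9880000 L.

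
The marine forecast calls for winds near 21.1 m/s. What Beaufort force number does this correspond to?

Beaufort force 9

21.1 m/s lies in the Beaufort 9 band (strong gale, 20.8–24.4 m/s).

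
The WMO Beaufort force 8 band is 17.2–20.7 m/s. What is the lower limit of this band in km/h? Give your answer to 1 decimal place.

17.2–20.7 m/s × 3.6 = 61.9–74.5 km/h.

61.9 km/h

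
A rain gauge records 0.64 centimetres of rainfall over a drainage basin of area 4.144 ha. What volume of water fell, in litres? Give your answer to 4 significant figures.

265200 litres

Depth: 0.64 cm × 10 = 6.4 mm.
Area: 4.144 ha = 41440 m².
1 mm over 1 m² is 1 L, so volume = 6.4 × 41440 = 265216 L ≈ 265200 L.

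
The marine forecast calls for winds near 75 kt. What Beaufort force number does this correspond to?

75 kt lies in the Beaufort 12 band (hurricane force, ≥64 kt).

Beaufort force 12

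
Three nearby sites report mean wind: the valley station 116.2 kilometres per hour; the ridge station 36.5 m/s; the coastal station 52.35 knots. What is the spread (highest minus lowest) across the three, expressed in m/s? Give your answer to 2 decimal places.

the valley station: 116.2 km/h = 32.2778 m/s.
the coastal station: 52.35 kt = 26.9312 m/s.
Spread: 36.5000 − 26.9312 = 9.57 m/s.

9.57 m/s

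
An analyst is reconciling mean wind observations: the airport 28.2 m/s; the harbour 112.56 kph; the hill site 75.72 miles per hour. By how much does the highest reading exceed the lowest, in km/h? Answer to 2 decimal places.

the airport: 28.2 m/s = 101.5200 km/h.
the hill site: 75.72 mph = 121.8595 km/h.
Spread: 121.8595 − 101.5200 = 20.34 km/h.

20.34 km/h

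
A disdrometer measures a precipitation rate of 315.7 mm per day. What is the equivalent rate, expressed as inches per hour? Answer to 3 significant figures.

315.7 mm/day × 0.0393701 in/mm × 0.0416667 day/hour = 0.518 in/hour.

0.518 in/hour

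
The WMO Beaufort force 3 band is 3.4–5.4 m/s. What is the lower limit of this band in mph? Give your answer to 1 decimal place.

3.4–5.4 m/s × 2.237 = 7.6–12.1 mph.

7.6 mph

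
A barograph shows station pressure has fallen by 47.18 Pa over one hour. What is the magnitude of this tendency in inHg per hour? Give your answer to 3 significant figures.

47.18 Pa / 1 h × 0.0002953 inHg/Pa = 0.0139 inHg/h.

0.0139 inHg per hour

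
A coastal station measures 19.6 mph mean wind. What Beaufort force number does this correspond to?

Beaufort force 5

19.6 mph = 8.8 m/s, which is Beaufort 5 (fresh breeze, 8.0–10.7 m/s).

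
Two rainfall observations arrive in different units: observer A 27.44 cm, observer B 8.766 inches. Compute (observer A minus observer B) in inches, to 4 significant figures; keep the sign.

2.037 in

observer A: 27.44 cm = 10.80315 in.
Difference: 10.80315 − 8.76600 = 2.037 in.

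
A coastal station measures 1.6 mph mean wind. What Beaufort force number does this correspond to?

1.6 mph = 0.7 m/s, which is Beaufort 1 (light air, 0.3–1.5 m/s).

Beaufort force 1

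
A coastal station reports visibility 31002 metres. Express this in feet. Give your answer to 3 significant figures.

1 m = 3.28084 ft, so 31002 × 3.28084 = 102000 ft.

102000 ft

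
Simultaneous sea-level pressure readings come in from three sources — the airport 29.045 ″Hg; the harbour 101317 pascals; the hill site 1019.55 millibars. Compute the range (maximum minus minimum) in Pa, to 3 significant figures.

the airport: 29.045 inHg = 98357.67 Pa.
the hill site: 1019.55 mb = 101955.00 Pa.
Spread: 101955.00 − 98357.67 = 3600 Pa.

3600 Pa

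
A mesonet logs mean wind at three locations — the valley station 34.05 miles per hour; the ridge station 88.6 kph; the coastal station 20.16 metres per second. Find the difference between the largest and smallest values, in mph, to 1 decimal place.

the ridge station: 88.6 km/h = 55.053 mph.
the coastal station: 20.16 m/s = 45.097 mph.
Spread: 55.053 − 34.050 = 21.0 mph.

21.0 mph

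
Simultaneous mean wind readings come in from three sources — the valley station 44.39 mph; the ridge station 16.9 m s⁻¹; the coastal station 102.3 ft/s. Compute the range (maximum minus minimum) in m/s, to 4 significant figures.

the valley station: 44.39 mph = 19.8441 m/s.
the coastal station: 102.3 ft/s = 31.1810 m/s.
Spread: 31.1810 − 16.9000 = 14.28 m/s.

14.28 m/s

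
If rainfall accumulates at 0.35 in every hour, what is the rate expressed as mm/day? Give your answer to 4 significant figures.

213.4 mm/day

0.35 in/hour × 25.4 mm/in × 24 hour/day = 213.4 mm/day.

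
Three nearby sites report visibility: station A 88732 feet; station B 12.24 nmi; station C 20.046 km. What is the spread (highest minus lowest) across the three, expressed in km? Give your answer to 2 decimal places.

station A: 88732 ft = 27.0455 km.
station B: 12.24 nmi = 22.6685 km.
Spread: 27.0455 − 20.0460 = 7.00 km.

7.00 km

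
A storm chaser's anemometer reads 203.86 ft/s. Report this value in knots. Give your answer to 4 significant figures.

1 ft/s = 0.592484 kt, so 203.86 × 0.592484 = 120.8 kt.

120.8 kt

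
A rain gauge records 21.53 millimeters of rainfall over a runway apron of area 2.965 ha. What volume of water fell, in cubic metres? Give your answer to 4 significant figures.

638.4 cubic metres

Area: 2.965 ha = 29650 m².
1 mm over 1 m² is 1 L, so volume = 21.53 × 29650 = 638364.5 L = 638.4 m³.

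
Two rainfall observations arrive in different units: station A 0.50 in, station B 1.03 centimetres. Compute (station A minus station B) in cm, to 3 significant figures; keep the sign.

0.240 cm

station A: 0.50 in = 1.27000 cm.
Difference: 1.27000 − 1.03000 = 0.240 cm.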